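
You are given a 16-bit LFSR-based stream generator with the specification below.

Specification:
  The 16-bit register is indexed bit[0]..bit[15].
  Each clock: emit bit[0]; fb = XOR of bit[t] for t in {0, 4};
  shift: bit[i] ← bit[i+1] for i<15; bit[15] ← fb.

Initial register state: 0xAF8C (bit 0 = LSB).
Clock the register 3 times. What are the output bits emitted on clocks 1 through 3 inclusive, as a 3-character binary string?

001

reg_0 = 0xAF8C
clock 1: out=0, reg = 0x57C6
clock 2: out=0, reg = 0x2BE3
clock 3: out=1, reg = 0x95F1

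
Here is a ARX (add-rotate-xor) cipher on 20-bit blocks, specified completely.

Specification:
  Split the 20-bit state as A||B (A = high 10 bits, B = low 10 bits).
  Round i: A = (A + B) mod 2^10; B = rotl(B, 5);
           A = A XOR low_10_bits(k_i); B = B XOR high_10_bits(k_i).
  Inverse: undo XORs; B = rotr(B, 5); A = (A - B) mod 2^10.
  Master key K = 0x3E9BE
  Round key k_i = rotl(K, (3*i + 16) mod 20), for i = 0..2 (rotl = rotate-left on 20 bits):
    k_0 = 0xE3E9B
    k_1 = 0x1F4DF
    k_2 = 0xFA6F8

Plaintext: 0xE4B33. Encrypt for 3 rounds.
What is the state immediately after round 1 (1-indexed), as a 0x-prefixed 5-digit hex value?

0x179F6

s_0 = plaintext = 0xE4B33
s_1 = Round(s_0, k_0) = 0x179F6
s_2 = Round(s_1, k_1) = 0xA2EB2
s_3 = Round(s_2, k_2) = 0xF15BC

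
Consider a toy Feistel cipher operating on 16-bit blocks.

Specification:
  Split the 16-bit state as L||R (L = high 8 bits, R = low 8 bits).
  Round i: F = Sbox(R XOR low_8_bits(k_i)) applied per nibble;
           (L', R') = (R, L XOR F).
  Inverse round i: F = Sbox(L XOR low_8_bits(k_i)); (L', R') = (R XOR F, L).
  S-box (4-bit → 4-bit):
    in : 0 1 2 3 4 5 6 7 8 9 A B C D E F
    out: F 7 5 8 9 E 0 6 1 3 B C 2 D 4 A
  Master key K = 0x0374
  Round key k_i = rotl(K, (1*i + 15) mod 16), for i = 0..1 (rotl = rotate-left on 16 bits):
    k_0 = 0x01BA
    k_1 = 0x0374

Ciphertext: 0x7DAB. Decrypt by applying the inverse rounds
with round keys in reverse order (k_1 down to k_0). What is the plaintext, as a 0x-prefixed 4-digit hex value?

s_0 = ciphertext = 0x7DAB
s_1 = InvRound(s_0, k_1) = 0x587D
s_2 = InvRound(s_1, k_0) = 0x3858

0x3858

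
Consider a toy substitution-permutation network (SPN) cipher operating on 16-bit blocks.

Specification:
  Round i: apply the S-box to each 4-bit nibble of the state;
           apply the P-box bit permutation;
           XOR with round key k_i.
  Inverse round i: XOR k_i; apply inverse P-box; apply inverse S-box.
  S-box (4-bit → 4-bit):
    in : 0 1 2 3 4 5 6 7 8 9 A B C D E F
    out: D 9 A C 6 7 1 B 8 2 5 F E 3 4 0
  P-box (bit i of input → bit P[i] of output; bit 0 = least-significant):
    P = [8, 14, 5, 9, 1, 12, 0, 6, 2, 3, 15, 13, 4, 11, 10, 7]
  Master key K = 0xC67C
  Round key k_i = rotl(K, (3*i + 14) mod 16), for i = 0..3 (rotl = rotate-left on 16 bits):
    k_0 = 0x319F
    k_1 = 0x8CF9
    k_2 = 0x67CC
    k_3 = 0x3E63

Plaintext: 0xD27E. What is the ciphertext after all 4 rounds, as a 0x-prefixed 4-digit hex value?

s_0 = plaintext = 0xD27E
s_1 = Round(s_0, k_0) = 0x09E5
s_2 = Round(s_1, k_1) = 0xC940
s_3 = Round(s_2, k_2) = 0x7865
s_4 = Round(s_3, k_3) = 0x57D1

0x57D1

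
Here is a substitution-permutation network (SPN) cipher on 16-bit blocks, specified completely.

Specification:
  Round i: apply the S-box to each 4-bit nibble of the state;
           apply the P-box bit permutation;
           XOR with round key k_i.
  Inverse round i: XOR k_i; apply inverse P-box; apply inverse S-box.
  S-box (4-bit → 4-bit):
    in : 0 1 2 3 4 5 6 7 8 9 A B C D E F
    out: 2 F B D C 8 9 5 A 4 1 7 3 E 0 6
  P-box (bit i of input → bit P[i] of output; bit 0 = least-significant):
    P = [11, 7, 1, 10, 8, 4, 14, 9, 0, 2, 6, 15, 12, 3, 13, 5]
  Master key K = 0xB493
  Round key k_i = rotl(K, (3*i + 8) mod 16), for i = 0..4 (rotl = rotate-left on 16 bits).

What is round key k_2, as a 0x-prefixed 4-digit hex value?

K = 0xB493
k_0 = rotl(K, (3*0+8) mod 16) = rotl(K, 8) = 0x93B4
k_1 = rotl(K, (3*1+8) mod 16) = rotl(K, 11) = 0x9DA4
k_2 = rotl(K, (3*2+8) mod 16) = rotl(K, 14) = 0xED24

0xED24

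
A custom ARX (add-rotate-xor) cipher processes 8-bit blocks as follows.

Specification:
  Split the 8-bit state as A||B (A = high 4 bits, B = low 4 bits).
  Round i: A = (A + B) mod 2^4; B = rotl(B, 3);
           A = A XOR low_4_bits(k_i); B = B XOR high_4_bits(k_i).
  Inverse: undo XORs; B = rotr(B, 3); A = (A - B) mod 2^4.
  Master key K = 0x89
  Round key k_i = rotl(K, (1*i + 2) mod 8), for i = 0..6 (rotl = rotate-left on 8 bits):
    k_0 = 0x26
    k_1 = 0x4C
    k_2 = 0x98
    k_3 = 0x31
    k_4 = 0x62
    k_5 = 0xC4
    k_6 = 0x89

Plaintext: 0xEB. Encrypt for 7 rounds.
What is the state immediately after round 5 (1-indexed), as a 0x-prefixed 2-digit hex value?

0xBE

s_0 = plaintext = 0xEB
s_1 = Round(s_0, k_0) = 0xFF
s_2 = Round(s_1, k_1) = 0x2B
s_3 = Round(s_2, k_2) = 0x54
s_4 = Round(s_3, k_3) = 0x81
s_5 = Round(s_4, k_4) = 0xBE
s_6 = Round(s_5, k_5) = 0xDB
s_7 = Round(s_6, k_6) = 0x15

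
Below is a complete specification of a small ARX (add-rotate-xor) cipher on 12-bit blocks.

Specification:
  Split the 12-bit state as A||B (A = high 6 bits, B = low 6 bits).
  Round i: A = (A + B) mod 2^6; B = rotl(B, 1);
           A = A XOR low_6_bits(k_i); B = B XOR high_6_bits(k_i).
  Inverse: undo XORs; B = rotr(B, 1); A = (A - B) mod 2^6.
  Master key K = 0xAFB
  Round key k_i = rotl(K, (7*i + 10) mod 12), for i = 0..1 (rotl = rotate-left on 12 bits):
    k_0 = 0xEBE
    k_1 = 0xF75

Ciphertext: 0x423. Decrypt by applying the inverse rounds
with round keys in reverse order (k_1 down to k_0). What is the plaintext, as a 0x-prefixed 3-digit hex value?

s_0 = ciphertext = 0x423
s_1 = InvRound(s_0, k_1) = 0x58F
s_2 = InvRound(s_1, k_0) = 0xBBA

0xBBA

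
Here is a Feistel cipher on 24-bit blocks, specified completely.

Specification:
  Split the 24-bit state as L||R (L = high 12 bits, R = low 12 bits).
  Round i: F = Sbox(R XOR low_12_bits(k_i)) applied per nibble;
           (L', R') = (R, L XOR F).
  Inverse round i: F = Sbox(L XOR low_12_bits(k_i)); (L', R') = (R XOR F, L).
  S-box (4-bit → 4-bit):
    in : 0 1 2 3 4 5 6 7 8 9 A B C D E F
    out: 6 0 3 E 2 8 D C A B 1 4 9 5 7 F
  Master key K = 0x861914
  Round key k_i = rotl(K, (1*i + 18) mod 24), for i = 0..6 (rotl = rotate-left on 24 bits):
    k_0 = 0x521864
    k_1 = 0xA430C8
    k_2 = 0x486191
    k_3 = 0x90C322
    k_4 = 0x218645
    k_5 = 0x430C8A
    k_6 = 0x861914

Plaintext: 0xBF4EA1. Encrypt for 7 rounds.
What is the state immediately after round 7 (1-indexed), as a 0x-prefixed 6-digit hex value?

s_0 = plaintext = 0xBF4EA1
s_1 = Round(s_0, k_0) = 0xEA166C
s_2 = Round(s_1, k_1) = 0x66C3B3
s_3 = Round(s_2, k_2) = 0x3B355F
s_4 = Round(s_3, k_3) = 0x55FE76
s_5 = Round(s_4, k_4) = 0xE76FB1
s_6 = Round(s_5, k_5) = 0xFB1092
s_7 = Round(s_6, k_6) = 0x09241C

0x09241C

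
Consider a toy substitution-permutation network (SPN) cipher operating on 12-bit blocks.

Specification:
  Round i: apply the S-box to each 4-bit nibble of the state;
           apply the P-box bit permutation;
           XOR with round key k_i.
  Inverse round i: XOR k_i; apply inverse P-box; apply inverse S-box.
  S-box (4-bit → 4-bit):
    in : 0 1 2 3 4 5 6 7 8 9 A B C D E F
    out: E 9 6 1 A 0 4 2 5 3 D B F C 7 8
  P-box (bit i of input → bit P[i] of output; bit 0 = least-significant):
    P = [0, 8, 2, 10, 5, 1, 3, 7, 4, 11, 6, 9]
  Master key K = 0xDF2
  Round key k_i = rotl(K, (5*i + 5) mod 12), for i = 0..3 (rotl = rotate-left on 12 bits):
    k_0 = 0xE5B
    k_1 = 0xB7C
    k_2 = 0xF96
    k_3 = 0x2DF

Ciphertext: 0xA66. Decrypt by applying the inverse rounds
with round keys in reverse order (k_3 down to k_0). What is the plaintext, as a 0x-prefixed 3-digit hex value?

0x48A

s_0 = ciphertext = 0xA66
s_1 = InvRound(s_0, k_3) = 0x9A3
s_2 = InvRound(s_1, k_2) = 0x13A
s_3 = InvRound(s_2, k_1) = 0x076
s_4 = InvRound(s_3, k_0) = 0x48A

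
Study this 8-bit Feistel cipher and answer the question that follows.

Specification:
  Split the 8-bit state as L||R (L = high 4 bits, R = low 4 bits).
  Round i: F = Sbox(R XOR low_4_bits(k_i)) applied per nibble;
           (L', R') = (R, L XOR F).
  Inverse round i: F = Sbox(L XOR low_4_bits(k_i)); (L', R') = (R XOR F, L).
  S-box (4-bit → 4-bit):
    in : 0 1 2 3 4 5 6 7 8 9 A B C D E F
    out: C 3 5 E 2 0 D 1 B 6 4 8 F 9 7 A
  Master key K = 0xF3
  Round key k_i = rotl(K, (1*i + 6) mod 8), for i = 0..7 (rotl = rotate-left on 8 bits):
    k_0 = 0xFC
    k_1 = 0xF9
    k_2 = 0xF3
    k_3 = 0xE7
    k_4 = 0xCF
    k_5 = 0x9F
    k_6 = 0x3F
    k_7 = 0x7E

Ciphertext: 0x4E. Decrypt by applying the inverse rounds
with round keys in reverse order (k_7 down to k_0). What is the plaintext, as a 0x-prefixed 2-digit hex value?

s_0 = ciphertext = 0x4E
s_1 = InvRound(s_0, k_7) = 0xA4
s_2 = InvRound(s_1, k_6) = 0x4A
s_3 = InvRound(s_2, k_5) = 0x24
s_4 = InvRound(s_3, k_4) = 0xD2
s_5 = InvRound(s_4, k_3) = 0x6D
s_6 = InvRound(s_5, k_2) = 0xD6
s_7 = InvRound(s_6, k_1) = 0x4D
s_8 = InvRound(s_7, k_0) = 0x64

0x64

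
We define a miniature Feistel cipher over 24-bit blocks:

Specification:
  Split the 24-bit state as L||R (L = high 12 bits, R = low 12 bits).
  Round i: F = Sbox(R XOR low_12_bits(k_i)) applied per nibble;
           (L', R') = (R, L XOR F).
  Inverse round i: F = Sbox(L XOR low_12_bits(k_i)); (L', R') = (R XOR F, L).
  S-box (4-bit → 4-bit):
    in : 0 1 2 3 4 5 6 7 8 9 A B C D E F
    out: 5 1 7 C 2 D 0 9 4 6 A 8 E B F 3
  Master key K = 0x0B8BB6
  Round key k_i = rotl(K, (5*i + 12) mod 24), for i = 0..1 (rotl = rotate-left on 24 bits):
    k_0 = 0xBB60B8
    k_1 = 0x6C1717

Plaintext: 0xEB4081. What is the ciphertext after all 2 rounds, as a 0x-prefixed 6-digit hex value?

s_0 = plaintext = 0xEB4081
s_1 = Round(s_0, k_0) = 0x081B72
s_2 = Round(s_1, k_1) = 0xB72E8C

0xB72E8C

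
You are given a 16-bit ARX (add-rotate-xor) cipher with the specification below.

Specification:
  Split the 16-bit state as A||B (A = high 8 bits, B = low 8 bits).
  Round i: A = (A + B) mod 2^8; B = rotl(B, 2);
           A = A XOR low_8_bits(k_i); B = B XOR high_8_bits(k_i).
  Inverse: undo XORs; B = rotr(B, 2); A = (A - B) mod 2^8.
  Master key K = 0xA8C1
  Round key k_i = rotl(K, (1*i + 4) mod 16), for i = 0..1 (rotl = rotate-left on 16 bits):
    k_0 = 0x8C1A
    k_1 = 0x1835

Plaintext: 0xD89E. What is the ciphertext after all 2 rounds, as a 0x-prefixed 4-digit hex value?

s_0 = plaintext = 0xD89E
s_1 = Round(s_0, k_0) = 0x6CF6
s_2 = Round(s_1, k_1) = 0x57C3

0x57C3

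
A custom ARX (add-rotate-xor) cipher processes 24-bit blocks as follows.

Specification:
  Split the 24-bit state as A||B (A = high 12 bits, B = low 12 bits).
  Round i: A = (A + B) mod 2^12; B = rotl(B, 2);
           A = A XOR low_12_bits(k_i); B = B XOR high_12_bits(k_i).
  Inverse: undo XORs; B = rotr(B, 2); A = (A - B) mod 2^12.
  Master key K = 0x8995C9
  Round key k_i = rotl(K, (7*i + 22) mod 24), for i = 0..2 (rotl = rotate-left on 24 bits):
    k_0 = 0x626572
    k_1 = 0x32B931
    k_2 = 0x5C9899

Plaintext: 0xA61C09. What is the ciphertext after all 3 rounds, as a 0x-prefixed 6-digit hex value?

0x3CF973

s_0 = plaintext = 0xA61C09
s_1 = Round(s_0, k_0) = 0x318601
s_2 = Round(s_1, k_1) = 0x028B2E
s_3 = Round(s_2, k_2) = 0x3CF973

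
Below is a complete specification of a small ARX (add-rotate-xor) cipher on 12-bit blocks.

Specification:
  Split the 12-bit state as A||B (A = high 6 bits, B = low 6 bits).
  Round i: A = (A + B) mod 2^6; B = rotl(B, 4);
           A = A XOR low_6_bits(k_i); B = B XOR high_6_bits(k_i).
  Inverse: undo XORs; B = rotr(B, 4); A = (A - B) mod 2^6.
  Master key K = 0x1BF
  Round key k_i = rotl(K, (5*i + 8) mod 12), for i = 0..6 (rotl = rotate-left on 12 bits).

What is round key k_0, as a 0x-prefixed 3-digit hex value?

K = 0x1BF
k_0 = rotl(K, (5*0+8) mod 12) = rotl(K, 8) = 0xF1B

0xF1B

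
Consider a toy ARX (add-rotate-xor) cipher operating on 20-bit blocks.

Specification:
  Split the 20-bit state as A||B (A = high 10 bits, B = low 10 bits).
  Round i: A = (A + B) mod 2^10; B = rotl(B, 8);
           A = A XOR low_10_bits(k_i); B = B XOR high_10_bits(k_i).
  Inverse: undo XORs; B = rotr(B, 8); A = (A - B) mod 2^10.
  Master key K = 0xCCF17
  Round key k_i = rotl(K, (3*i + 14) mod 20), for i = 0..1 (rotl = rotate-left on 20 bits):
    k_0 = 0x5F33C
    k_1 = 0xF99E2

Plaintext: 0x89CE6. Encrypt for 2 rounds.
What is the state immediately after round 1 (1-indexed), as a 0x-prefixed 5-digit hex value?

s_0 = plaintext = 0x89CE6
s_1 = Round(s_0, k_0) = 0x0C745
s_2 = Round(s_1, k_1) = 0xA5237

0x0C745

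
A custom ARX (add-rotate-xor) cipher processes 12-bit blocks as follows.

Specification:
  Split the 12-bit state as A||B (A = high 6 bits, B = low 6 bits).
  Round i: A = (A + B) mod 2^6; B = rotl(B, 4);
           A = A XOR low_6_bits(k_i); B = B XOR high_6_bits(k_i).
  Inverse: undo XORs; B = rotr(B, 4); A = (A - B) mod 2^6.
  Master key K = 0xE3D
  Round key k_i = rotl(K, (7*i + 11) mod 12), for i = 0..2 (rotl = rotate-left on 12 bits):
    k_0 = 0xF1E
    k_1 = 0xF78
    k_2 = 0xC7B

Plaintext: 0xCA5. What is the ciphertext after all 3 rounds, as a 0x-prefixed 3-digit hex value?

0x078

s_0 = plaintext = 0xCA5
s_1 = Round(s_0, k_0) = 0x265
s_2 = Round(s_1, k_1) = 0x5A4
s_3 = Round(s_2, k_2) = 0x078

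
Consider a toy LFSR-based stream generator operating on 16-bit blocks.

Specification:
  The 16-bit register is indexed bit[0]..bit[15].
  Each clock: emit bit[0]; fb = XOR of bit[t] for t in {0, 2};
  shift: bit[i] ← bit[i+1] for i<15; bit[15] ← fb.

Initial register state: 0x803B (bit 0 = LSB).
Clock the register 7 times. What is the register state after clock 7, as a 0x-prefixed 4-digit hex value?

0x6B00

reg_0 = 0x803B
clock 1: out=1, reg = 0xC01D
clock 2: out=1, reg = 0x600E
clock 3: out=0, reg = 0xB007
clock 4: out=1, reg = 0x5803
clock 5: out=1, reg = 0xAC01
clock 6: out=1, reg = 0xD600
clock 7: out=0, reg = 0x6B00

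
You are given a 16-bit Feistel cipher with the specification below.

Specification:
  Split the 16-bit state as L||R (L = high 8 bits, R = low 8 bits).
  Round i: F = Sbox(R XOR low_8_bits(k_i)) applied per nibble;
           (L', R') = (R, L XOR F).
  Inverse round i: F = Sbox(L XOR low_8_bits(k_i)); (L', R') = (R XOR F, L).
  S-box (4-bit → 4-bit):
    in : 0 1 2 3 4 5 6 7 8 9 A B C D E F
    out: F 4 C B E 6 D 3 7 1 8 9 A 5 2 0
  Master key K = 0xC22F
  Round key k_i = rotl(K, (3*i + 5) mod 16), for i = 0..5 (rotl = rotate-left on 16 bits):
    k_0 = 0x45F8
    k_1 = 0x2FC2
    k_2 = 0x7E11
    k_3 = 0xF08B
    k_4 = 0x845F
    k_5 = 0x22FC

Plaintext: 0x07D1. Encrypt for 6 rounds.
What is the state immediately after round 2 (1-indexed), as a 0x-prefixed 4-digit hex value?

s_0 = plaintext = 0x07D1
s_1 = Round(s_0, k_0) = 0xD1C6
s_2 = Round(s_1, k_1) = 0xC62F
s_3 = Round(s_2, k_2) = 0x2F74
s_4 = Round(s_3, k_3) = 0x742F
s_5 = Round(s_4, k_4) = 0x2F4B
s_6 = Round(s_5, k_5) = 0x4BBC

0xC62F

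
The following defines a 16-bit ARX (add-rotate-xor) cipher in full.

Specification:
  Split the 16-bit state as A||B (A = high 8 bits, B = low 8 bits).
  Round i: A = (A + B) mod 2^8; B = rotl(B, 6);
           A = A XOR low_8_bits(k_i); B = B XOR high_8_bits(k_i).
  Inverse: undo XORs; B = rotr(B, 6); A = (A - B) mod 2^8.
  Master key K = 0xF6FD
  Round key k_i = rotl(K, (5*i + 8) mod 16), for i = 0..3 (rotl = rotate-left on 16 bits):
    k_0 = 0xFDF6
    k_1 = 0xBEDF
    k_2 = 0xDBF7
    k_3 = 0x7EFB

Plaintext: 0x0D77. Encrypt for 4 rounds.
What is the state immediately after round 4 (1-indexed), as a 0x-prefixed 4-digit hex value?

0x91E3

s_0 = plaintext = 0x0D77
s_1 = Round(s_0, k_0) = 0x7220
s_2 = Round(s_1, k_1) = 0x4DB6
s_3 = Round(s_2, k_2) = 0xF476
s_4 = Round(s_3, k_3) = 0x91E3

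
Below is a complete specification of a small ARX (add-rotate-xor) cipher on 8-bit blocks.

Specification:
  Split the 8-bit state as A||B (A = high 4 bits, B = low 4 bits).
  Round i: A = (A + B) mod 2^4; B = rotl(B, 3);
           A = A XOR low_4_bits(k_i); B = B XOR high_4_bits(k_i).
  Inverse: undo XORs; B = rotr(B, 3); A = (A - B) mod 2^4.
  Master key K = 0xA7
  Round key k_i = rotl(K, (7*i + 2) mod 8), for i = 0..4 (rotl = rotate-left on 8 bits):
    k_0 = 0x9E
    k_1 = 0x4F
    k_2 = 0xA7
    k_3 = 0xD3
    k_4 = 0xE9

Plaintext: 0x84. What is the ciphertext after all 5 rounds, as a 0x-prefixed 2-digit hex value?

0x69

s_0 = plaintext = 0x84
s_1 = Round(s_0, k_0) = 0x2B
s_2 = Round(s_1, k_1) = 0x29
s_3 = Round(s_2, k_2) = 0xC6
s_4 = Round(s_3, k_3) = 0x1E
s_5 = Round(s_4, k_4) = 0x69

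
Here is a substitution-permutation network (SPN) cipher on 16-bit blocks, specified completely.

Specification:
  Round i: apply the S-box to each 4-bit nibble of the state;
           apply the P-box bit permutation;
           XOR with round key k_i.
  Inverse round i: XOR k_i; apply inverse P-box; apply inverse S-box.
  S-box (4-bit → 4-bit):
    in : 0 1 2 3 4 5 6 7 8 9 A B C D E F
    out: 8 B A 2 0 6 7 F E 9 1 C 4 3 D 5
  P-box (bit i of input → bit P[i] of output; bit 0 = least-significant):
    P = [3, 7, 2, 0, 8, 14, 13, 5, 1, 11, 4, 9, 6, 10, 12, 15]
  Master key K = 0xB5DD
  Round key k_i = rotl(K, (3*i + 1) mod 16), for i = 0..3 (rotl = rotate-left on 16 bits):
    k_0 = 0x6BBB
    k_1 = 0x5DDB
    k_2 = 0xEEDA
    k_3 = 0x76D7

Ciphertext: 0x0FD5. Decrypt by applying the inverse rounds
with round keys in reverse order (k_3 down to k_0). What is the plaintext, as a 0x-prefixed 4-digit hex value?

0x04BB

s_0 = ciphertext = 0x0FD5
s_1 = InvRound(s_0, k_3) = 0xCD64
s_2 = InvRound(s_1, k_2) = 0x4EE6
s_3 = InvRound(s_2, k_1) = 0xCB9E
s_4 = InvRound(s_3, k_0) = 0x04BB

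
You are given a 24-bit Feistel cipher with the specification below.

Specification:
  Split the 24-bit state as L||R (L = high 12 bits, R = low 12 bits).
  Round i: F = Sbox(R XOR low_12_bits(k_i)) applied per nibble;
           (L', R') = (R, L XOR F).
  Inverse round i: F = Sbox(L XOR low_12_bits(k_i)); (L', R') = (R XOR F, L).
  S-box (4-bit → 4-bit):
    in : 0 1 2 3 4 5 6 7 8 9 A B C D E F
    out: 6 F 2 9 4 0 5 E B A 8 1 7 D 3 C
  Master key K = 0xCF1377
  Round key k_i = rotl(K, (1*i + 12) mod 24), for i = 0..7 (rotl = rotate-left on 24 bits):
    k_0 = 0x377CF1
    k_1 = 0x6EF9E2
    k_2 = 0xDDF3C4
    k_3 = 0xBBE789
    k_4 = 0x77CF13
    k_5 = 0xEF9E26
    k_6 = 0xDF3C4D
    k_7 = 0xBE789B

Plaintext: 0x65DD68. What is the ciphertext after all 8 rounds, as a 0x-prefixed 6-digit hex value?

0x11FA7C

s_0 = plaintext = 0x65DD68
s_1 = Round(s_0, k_0) = 0xD689F7
s_2 = Round(s_1, k_1) = 0x9F7B98
s_3 = Round(s_2, k_2) = 0xB982F0
s_4 = Round(s_3, k_3) = 0x2F0B72
s_5 = Round(s_4, k_4) = 0xB726AF
s_6 = Round(s_5, k_5) = 0x6AF0C8
s_7 = Round(s_6, k_6) = 0x0C811F
s_8 = Round(s_7, k_7) = 0x11FA7C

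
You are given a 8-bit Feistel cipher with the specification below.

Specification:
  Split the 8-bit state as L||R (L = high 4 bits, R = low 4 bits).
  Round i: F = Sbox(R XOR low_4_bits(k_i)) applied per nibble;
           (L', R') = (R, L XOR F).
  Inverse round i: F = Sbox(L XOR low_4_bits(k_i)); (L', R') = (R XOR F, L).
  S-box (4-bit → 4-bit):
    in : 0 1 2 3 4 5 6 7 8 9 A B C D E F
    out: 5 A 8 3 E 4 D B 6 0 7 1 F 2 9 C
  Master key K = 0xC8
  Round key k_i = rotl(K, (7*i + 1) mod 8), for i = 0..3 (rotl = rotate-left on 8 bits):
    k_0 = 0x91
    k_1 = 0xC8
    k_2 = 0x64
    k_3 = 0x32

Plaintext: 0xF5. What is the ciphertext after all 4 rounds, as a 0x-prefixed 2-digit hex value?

s_0 = plaintext = 0xF5
s_1 = Round(s_0, k_0) = 0x51
s_2 = Round(s_1, k_1) = 0x15
s_3 = Round(s_2, k_2) = 0x5B
s_4 = Round(s_3, k_3) = 0xB5

0xB5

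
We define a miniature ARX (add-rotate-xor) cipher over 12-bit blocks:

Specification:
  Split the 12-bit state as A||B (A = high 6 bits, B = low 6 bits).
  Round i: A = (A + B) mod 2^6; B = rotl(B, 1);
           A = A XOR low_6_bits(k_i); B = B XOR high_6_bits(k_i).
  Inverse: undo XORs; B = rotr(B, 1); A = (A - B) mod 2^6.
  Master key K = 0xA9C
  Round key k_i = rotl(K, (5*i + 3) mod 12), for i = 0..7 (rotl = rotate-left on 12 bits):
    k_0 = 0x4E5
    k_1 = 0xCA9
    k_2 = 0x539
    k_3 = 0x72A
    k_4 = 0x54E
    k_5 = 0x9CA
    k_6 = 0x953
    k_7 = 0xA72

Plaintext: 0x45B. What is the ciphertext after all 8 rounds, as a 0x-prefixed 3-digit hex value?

s_0 = plaintext = 0x45B
s_1 = Round(s_0, k_0) = 0x265
s_2 = Round(s_1, k_1) = 0x1F9
s_3 = Round(s_2, k_2) = 0xE67
s_4 = Round(s_3, k_3) = 0x293
s_5 = Round(s_4, k_4) = 0x4F3
s_6 = Round(s_5, k_5) = 0x300
s_7 = Round(s_6, k_6) = 0x7E5
s_8 = Round(s_7, k_7) = 0xDA2

0xDA2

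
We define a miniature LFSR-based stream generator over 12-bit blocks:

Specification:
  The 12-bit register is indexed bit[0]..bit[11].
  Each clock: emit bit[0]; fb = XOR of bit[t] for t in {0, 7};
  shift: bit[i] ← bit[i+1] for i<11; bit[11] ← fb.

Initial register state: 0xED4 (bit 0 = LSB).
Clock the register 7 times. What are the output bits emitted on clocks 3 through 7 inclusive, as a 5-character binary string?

10101

reg_0 = 0xED4
clock 1: out=0, reg = 0xF6A
clock 2: out=0, reg = 0x7B5
clock 3: out=1, reg = 0x3DA
clock 4: out=0, reg = 0x9ED
clock 5: out=1, reg = 0x4F6
clock 6: out=0, reg = 0xA7B
clock 7: out=1, reg = 0xD3D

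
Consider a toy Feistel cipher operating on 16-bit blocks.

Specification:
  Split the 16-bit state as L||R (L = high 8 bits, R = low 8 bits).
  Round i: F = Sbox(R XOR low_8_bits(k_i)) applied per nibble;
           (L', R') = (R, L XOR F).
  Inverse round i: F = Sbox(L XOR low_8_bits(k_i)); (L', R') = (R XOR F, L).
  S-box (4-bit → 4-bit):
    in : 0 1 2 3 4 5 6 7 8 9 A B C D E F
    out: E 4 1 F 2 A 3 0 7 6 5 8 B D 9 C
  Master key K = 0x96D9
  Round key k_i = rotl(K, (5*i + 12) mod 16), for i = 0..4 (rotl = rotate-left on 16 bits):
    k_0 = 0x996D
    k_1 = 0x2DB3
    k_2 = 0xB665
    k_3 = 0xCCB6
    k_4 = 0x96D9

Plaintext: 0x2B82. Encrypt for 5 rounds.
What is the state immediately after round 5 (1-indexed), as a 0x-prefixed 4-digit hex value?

s_0 = plaintext = 0x2B82
s_1 = Round(s_0, k_0) = 0x82B7
s_2 = Round(s_1, k_1) = 0xB760
s_3 = Round(s_2, k_2) = 0x605D
s_4 = Round(s_3, k_3) = 0x5DF8
s_5 = Round(s_4, k_4) = 0xF849

0xF849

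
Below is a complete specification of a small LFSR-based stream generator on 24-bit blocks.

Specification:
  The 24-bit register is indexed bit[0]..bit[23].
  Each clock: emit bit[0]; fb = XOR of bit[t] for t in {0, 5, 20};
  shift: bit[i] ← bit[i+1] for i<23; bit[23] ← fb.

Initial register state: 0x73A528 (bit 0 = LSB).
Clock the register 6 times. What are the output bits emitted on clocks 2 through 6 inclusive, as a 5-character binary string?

00101

reg_0 = 0x73A528
clock 1: out=0, reg = 0x39D294
clock 2: out=0, reg = 0x9CE94A
clock 3: out=0, reg = 0xCE74A5
clock 4: out=1, reg = 0x673A52
clock 5: out=0, reg = 0x339D29
clock 6: out=1, reg = 0x99CE94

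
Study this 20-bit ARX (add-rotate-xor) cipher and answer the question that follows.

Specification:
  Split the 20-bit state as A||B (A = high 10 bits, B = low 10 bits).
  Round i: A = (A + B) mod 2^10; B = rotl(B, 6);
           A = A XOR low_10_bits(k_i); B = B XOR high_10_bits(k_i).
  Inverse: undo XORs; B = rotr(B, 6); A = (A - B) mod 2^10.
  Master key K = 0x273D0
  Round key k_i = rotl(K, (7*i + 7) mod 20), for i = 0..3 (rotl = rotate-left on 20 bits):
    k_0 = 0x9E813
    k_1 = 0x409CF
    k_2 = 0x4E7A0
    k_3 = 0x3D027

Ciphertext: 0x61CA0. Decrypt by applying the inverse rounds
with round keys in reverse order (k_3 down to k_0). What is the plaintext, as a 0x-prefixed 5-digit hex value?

s_0 = ciphertext = 0x61CA0
s_1 = InvRound(s_0, k_3) = 0x17D41
s_2 = InvRound(s_1, k_2) = 0x1FB81
s_3 = InvRound(s_2, k_1) = 0x5DC3A
s_4 = InvRound(s_3, k_0) = 0x56C09

0x56C09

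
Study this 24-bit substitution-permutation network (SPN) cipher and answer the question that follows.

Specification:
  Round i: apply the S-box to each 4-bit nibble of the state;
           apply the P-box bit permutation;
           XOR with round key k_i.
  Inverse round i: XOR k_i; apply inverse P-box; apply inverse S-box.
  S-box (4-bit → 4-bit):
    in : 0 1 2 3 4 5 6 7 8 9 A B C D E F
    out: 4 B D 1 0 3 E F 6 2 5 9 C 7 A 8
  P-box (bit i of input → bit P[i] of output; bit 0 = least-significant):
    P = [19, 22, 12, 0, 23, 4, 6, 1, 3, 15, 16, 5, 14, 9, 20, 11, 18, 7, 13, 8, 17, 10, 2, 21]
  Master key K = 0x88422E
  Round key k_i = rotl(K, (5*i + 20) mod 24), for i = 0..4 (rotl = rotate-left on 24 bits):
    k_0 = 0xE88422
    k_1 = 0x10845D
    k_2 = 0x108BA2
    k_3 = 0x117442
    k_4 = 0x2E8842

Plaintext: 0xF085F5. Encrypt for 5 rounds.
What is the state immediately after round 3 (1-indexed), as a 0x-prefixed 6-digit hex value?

s_0 = plaintext = 0xF085F5
s_1 = Round(s_0, k_0) = 0x902628
s_2 = Round(s_1, k_1) = 0xC1783F
s_3 = Round(s_2, k_2) = 0xA54027
s_4 = Round(s_3, k_3) = 0xDE6485
s_5 = Round(s_4, k_4) = 0x748796

0xA54027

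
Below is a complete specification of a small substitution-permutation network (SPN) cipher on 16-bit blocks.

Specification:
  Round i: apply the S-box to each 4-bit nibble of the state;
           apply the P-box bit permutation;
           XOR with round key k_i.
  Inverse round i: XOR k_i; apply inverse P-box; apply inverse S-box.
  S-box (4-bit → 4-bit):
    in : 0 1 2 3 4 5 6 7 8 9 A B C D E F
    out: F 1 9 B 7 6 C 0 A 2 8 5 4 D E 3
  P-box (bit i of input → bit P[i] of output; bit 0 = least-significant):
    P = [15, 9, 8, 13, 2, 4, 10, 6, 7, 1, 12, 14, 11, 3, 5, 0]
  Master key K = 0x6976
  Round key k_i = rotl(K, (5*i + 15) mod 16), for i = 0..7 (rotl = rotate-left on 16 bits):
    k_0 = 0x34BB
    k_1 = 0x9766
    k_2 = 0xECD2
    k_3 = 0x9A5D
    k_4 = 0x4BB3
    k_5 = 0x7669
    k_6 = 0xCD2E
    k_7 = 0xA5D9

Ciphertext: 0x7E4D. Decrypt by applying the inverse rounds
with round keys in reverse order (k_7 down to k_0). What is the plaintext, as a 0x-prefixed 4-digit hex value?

0xB834

s_0 = ciphertext = 0x7E4D
s_1 = InvRound(s_0, k_7) = 0x1DF4
s_2 = InvRound(s_1, k_6) = 0x9081
s_3 = InvRound(s_2, k_5) = 0x5263
s_4 = InvRound(s_3, k_4) = 0x1B8C
s_5 = InvRound(s_4, k_3) = 0xA18B
s_6 = InvRound(s_5, k_2) = 0x3AEC
s_7 = InvRound(s_6, k_1) = 0xFFCD
s_8 = InvRound(s_7, k_0) = 0xB834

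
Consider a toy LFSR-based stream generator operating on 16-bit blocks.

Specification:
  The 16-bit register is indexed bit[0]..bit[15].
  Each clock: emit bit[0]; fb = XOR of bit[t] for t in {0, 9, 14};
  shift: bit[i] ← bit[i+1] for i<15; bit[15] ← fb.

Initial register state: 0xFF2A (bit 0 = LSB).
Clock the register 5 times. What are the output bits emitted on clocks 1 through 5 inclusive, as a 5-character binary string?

reg_0 = 0xFF2A
clock 1: out=0, reg = 0x7F95
clock 2: out=1, reg = 0xBFCA
clock 3: out=0, reg = 0xDFE5
clock 4: out=1, reg = 0xEFF2
clock 5: out=0, reg = 0x77F9

01010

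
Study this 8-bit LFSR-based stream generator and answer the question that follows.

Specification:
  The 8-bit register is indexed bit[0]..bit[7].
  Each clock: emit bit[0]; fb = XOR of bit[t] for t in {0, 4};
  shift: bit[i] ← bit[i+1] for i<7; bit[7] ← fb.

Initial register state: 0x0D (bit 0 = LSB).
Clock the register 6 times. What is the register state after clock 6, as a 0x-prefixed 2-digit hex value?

0x74

reg_0 = 0x0D
clock 1: out=1, reg = 0x86
clock 2: out=0, reg = 0x43
clock 3: out=1, reg = 0xA1
clock 4: out=1, reg = 0xD0
clock 5: out=0, reg = 0xE8
clock 6: out=0, reg = 0x74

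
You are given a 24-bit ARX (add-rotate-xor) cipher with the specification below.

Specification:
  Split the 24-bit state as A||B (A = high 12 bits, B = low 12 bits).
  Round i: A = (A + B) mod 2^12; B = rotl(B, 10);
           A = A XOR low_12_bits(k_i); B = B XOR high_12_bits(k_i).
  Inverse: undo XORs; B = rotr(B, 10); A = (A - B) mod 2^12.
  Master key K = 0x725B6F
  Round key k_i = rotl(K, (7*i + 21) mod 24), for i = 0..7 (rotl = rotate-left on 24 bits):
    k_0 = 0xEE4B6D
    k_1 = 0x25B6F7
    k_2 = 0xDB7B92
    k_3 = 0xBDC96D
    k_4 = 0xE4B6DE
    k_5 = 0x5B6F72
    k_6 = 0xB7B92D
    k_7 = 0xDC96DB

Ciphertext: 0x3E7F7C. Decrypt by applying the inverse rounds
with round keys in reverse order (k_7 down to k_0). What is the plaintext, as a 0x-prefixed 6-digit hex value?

s_0 = ciphertext = 0x3E7F7C
s_1 = InvRound(s_0, k_7) = 0xA68AD4
s_2 = InvRound(s_1, k_6) = 0xC896BC
s_3 = InvRound(s_2, k_5) = 0x7D3C28
s_4 = InvRound(s_3, k_4) = 0x78198C
s_5 = InvRound(s_4, k_3) = 0x5AC940
s_6 = InvRound(s_5, k_2) = 0xA613DD
s_7 = InvRound(s_6, k_1) = 0x67E618
s_8 = InvRound(s_7, k_0) = 0x9213F2

0x9213F2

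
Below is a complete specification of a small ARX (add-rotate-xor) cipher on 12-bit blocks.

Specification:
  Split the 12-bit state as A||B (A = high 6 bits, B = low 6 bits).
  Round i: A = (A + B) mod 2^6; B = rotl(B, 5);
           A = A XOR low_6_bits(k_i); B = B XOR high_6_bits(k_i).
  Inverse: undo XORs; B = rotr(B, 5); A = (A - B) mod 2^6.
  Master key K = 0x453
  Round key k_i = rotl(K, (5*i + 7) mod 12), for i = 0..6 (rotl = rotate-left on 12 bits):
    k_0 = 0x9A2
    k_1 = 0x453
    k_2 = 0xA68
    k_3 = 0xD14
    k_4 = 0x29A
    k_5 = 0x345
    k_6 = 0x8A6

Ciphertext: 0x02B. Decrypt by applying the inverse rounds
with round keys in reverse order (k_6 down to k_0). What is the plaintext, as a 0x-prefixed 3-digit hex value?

0x812

s_0 = ciphertext = 0x02B
s_1 = InvRound(s_0, k_6) = 0x512
s_2 = InvRound(s_1, k_5) = 0x4FE
s_3 = InvRound(s_2, k_4) = 0x829
s_4 = InvRound(s_3, k_3) = 0xEBA
s_5 = InvRound(s_4, k_2) = 0xB26
s_6 = InvRound(s_5, k_1) = 0x42F
s_7 = InvRound(s_6, k_0) = 0x812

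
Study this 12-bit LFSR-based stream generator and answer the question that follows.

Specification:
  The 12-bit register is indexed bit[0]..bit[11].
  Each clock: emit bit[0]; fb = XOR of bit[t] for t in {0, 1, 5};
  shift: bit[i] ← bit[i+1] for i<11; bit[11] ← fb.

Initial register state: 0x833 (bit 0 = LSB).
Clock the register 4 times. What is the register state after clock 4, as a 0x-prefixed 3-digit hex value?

0xB83

reg_0 = 0x833
clock 1: out=1, reg = 0xC19
clock 2: out=1, reg = 0xE0C
clock 3: out=0, reg = 0x706
clock 4: out=0, reg = 0xB83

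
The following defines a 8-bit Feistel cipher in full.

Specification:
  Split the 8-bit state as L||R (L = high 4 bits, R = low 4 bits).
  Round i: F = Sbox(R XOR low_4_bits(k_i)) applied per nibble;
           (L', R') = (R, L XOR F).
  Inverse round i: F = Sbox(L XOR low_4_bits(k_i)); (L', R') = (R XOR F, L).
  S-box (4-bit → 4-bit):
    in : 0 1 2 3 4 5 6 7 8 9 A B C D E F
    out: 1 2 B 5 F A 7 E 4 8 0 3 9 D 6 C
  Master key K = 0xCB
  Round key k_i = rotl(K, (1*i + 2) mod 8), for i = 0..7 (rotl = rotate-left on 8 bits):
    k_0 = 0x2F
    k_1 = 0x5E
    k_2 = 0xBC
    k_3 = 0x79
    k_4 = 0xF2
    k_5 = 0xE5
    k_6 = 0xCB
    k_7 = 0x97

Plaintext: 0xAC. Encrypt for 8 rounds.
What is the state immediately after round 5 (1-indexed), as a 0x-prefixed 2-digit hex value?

0x36

s_0 = plaintext = 0xAC
s_1 = Round(s_0, k_0) = 0xCF
s_2 = Round(s_1, k_1) = 0xFE
s_3 = Round(s_2, k_2) = 0xE4
s_4 = Round(s_3, k_3) = 0x43
s_5 = Round(s_4, k_4) = 0x36
s_6 = Round(s_5, k_5) = 0x66
s_7 = Round(s_6, k_6) = 0x6B
s_8 = Round(s_7, k_7) = 0xBF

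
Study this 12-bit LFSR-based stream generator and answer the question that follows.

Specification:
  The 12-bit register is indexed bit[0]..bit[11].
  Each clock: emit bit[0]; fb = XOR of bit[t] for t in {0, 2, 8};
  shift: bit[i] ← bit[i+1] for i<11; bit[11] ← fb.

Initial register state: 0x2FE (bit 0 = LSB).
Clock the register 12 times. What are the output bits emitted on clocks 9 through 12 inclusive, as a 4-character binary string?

reg_0 = 0x2FE
clock 1: out=0, reg = 0x97F
clock 2: out=1, reg = 0xCBF
clock 3: out=1, reg = 0x65F
clock 4: out=1, reg = 0x32F
clock 5: out=1, reg = 0x997
clock 6: out=1, reg = 0xCCB
clock 7: out=1, reg = 0xE65
clock 8: out=1, reg = 0x732
clock 9: out=0, reg = 0xB99
clock 10: out=1, reg = 0x5CC
clock 11: out=0, reg = 0x2E6
clock 12: out=0, reg = 0x973

0100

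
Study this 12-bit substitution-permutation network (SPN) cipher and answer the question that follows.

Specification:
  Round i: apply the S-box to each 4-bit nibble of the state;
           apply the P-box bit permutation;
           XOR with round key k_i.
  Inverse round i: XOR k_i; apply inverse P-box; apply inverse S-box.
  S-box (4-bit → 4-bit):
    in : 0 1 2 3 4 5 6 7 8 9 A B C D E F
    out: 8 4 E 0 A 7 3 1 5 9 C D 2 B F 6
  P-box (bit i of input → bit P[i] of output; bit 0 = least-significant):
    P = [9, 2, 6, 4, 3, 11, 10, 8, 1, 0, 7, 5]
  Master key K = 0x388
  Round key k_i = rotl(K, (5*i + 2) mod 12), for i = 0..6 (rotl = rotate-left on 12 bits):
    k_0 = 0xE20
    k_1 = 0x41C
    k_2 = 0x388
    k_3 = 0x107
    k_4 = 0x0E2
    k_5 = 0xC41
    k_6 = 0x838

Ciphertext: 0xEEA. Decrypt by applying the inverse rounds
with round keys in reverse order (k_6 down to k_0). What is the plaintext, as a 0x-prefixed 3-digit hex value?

0x580

s_0 = ciphertext = 0xEEA
s_1 = InvRound(s_0, k_6) = 0x81B
s_2 = InvRound(s_1, k_5) = 0x78A
s_3 = InvRound(s_2, k_4) = 0x0B8
s_4 = InvRound(s_3, k_3) = 0xE94
s_5 = InvRound(s_4, k_2) = 0x3E4
s_6 = InvRound(s_5, k_1) = 0xABB
s_7 = InvRound(s_6, k_0) = 0x580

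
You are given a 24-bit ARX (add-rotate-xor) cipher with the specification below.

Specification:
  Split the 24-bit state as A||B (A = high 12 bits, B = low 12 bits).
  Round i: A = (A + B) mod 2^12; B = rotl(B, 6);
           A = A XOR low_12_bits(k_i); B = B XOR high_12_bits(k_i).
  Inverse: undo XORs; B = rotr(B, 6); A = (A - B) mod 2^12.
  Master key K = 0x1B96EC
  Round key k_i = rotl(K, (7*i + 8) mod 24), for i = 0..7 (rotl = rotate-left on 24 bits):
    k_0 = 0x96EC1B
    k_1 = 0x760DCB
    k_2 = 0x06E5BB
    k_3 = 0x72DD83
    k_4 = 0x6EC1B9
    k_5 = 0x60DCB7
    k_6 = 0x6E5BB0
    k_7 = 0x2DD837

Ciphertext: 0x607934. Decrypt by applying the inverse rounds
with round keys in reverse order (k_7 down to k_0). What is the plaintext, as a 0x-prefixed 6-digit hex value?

s_0 = ciphertext = 0x607934
s_1 = InvRound(s_0, k_7) = 0x3C1A6F
s_2 = InvRound(s_1, k_6) = 0x5BF2B2
s_3 = InvRound(s_2, k_5) = 0x936FD2
s_4 = InvRound(s_3, k_4) = 0x8EBFA4
s_5 = InvRound(s_4, k_3) = 0x306262
s_6 = InvRound(s_5, k_2) = 0x3B5308
s_7 = InvRound(s_6, k_1) = 0x46DA11
s_8 = InvRound(s_7, k_0) = 0x8A9FCD

0x8A9FCD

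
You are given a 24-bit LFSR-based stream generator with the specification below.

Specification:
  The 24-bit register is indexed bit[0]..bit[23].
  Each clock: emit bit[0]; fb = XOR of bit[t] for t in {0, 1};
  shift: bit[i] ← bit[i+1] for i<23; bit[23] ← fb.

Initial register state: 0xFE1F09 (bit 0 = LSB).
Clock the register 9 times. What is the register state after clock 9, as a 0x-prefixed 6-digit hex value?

reg_0 = 0xFE1F09
clock 1: out=1, reg = 0xFF0F84
clock 2: out=0, reg = 0x7F87C2
clock 3: out=0, reg = 0xBFC3E1
clock 4: out=1, reg = 0xDFE1F0
clock 5: out=0, reg = 0x6FF0F8
clock 6: out=0, reg = 0x37F87C
clock 7: out=0, reg = 0x1BFC3E
clock 8: out=0, reg = 0x8DFE1F
clock 9: out=1, reg = 0x46FF0F

0x46FF0F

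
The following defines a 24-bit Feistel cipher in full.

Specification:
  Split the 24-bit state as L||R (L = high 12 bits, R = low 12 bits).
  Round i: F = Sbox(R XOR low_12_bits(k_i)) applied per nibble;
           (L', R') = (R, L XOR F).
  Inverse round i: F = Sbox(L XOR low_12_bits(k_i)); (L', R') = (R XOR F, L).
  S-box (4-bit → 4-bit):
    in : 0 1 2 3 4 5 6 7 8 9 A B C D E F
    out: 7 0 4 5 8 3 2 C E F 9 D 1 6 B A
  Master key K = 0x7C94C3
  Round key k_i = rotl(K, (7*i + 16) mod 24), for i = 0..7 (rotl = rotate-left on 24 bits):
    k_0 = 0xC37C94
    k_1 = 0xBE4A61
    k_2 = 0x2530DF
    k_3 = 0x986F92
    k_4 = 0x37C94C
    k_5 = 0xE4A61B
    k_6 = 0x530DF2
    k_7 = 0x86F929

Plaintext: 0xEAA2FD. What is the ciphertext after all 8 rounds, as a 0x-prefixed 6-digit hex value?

0xBC7090

s_0 = plaintext = 0xEAA2FD
s_1 = Round(s_0, k_0) = 0x2FD585
s_2 = Round(s_1, k_1) = 0x585845
s_3 = Round(s_2, k_2) = 0x845B7C
s_4 = Round(s_3, k_3) = 0xB7C0FE
s_5 = Round(s_4, k_4) = 0x0FE4A8
s_6 = Round(s_5, k_5) = 0x4A842B
s_7 = Round(s_6, k_6) = 0x42BBC7
s_8 = Round(s_7, k_7) = 0xBC7090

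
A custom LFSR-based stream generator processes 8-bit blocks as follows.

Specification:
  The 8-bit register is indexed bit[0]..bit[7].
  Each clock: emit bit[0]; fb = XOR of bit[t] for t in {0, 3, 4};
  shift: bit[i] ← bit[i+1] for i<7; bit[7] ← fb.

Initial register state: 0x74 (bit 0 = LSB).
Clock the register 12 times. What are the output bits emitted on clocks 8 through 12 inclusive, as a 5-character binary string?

01011

reg_0 = 0x74
clock 1: out=0, reg = 0xBA
clock 2: out=0, reg = 0x5D
clock 3: out=1, reg = 0xAE
clock 4: out=0, reg = 0xD7
clock 5: out=1, reg = 0x6B
clock 6: out=1, reg = 0x35
clock 7: out=1, reg = 0x1A
clock 8: out=0, reg = 0x0D
clock 9: out=1, reg = 0x06
clock 10: out=0, reg = 0x03
clock 11: out=1, reg = 0x81
clock 12: out=1, reg = 0xC0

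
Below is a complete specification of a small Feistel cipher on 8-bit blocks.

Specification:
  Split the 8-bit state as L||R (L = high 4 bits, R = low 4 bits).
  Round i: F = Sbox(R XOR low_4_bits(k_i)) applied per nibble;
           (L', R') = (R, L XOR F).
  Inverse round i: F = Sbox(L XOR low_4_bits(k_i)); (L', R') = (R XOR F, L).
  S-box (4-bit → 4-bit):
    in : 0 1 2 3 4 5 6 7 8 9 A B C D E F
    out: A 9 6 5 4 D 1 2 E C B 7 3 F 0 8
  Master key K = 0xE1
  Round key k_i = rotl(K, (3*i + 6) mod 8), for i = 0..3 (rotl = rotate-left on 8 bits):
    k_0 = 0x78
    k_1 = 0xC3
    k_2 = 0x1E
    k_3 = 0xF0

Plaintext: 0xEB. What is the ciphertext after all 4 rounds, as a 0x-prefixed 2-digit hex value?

0xC6

s_0 = plaintext = 0xEB
s_1 = Round(s_0, k_0) = 0xBB
s_2 = Round(s_1, k_1) = 0xB5
s_3 = Round(s_2, k_2) = 0x5C
s_4 = Round(s_3, k_3) = 0xC6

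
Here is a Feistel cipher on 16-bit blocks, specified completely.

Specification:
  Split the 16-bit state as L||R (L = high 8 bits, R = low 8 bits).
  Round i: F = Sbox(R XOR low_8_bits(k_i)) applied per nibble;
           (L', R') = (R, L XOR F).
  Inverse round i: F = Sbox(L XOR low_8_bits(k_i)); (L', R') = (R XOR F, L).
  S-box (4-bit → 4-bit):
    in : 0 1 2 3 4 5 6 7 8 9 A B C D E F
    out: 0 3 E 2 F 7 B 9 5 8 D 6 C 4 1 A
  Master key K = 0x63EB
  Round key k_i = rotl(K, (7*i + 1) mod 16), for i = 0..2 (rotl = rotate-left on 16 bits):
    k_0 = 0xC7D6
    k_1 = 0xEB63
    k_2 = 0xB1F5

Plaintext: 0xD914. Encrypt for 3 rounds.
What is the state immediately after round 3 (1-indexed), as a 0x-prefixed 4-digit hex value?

s_0 = plaintext = 0xD914
s_1 = Round(s_0, k_0) = 0x1417
s_2 = Round(s_1, k_1) = 0x178B
s_3 = Round(s_2, k_2) = 0x8B86

0x8B86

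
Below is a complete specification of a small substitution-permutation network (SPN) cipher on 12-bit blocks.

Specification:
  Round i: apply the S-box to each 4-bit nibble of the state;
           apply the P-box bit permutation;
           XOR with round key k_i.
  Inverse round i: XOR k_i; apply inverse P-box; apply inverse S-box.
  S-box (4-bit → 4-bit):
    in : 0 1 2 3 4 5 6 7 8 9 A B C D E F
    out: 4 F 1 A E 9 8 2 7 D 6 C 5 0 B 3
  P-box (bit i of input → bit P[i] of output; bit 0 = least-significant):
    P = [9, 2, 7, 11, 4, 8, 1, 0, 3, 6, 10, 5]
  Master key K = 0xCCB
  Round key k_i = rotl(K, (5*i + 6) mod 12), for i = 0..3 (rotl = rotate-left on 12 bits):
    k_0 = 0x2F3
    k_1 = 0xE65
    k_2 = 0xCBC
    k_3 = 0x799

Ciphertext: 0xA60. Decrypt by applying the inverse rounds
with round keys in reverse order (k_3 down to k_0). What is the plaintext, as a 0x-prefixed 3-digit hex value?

0xB2F

s_0 = ciphertext = 0xA60
s_1 = InvRound(s_0, k_3) = 0x1EB
s_2 = InvRound(s_1, k_2) = 0xA13
s_3 = InvRound(s_2, k_1) = 0x4C7
s_4 = InvRound(s_3, k_0) = 0xB2F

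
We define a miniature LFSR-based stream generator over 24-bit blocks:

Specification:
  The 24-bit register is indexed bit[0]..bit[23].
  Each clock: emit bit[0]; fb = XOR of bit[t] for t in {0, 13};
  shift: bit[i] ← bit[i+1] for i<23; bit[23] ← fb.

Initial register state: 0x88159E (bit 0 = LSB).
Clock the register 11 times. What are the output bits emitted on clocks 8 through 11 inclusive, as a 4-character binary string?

1101

reg_0 = 0x88159E
clock 1: out=0, reg = 0x440ACF
clock 2: out=1, reg = 0xA20567
clock 3: out=1, reg = 0xD102B3
clock 4: out=1, reg = 0xE88159
clock 5: out=1, reg = 0xF440AC
clock 6: out=0, reg = 0x7A2056
clock 7: out=0, reg = 0xBD102B
clock 8: out=1, reg = 0xDE8815
clock 9: out=1, reg = 0xEF440A
clock 10: out=0, reg = 0x77A205
clock 11: out=1, reg = 0x3BD102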